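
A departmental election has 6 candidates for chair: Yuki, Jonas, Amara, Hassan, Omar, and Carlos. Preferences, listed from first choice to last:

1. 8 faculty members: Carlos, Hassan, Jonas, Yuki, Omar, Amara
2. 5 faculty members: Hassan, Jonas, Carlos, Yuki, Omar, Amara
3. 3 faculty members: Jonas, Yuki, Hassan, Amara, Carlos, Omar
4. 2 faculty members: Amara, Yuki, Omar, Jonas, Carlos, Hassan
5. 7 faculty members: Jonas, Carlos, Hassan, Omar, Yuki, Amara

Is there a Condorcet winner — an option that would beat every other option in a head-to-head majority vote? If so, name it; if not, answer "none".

Checking pairwise contests:
Jonas beats Yuki 23–2.
Hassan beats Jonas 13–12.
Yuki beats Amara 23–2.
Carlos beats Hassan 17–8.
Yuki beats Omar 18–7.
Jonas beats Carlos 17–8.
Every option loses at least one head-to-head, so there is no Condorcet winner.

none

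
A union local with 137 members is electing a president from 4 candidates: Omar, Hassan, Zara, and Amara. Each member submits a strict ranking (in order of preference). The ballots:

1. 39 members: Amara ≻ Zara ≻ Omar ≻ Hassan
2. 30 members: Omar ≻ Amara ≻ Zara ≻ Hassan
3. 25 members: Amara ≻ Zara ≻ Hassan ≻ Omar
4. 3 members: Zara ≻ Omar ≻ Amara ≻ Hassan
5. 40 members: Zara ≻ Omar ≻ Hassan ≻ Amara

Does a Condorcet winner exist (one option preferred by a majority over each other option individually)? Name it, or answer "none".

none

Checking pairwise contests:
Zara beats Omar 107–30.
Omar beats Hassan 112–25.
Amara beats Zara 94–43.
Omar beats Amara 73–64.
Every option loses at least one head-to-head, so there is no Condorcet winner.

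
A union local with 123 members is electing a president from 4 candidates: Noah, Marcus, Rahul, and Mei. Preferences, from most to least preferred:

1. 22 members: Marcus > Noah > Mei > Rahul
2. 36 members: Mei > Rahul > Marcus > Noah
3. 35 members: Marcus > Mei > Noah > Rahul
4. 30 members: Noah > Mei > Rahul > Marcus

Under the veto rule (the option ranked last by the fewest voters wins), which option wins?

Mei

Last-place votes: Noah 36, Marcus 30, Rahul 57, Mei 0.
Mei is ranked last by the fewest voters, so Mei wins.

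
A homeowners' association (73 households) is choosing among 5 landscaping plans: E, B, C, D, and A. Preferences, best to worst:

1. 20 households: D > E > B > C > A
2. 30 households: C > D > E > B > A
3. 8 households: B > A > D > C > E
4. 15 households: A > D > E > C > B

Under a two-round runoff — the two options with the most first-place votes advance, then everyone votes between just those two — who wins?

D

Round 1 first-place votes: E 0, B 8, C 30, D 20, A 15.
C and D advance.
Runoff: C is preferred to D by 30 voters; D by 43.
D wins the runoff.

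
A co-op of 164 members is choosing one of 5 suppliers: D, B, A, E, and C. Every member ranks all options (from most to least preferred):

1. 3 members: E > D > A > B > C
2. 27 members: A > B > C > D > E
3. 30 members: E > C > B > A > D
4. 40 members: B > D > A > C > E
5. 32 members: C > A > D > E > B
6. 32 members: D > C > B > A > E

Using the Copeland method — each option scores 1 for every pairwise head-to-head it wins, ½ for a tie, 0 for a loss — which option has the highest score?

C

D: beats E; loses to B, A, and C → score 1.
B: beats D, A, and E; loses to C → score 3.
A: beats D and E; loses to B and C → score 2.
E: loses to D, B, A, and C → score 0.
C: beats D, B, A, and E → score 4.
C has the best pairwise record.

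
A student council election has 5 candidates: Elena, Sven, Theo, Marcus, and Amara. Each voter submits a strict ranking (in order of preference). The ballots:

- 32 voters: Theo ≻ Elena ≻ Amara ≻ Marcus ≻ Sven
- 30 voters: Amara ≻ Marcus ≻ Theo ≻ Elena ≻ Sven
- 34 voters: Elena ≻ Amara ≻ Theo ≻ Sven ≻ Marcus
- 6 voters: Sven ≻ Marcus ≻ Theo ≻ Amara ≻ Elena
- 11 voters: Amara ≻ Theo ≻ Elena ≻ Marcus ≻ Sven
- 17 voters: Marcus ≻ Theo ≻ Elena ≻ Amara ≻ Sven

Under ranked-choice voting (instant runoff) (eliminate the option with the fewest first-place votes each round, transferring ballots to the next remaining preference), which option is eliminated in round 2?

Round 1: Elena 34, Sven 6, Theo 32, Marcus 17, Amara 41. Eliminate Sven.
Round 2: Elena 34, Theo 32, Marcus 23, Amara 41. Eliminate Marcus.

Marcus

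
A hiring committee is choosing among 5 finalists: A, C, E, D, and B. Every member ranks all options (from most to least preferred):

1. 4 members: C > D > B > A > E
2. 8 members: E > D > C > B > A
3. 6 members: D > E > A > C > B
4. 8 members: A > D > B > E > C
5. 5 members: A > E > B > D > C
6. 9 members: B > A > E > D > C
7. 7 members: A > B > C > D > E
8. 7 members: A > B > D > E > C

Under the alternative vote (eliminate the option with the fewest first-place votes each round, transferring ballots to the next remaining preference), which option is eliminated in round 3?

Round 1: A 27, C 4, E 8, D 6, B 9. Eliminate C.
Round 2: A 27, E 8, D 10, B 9. Eliminate E.
Round 3: A 27, D 18, B 9. Eliminate B.

B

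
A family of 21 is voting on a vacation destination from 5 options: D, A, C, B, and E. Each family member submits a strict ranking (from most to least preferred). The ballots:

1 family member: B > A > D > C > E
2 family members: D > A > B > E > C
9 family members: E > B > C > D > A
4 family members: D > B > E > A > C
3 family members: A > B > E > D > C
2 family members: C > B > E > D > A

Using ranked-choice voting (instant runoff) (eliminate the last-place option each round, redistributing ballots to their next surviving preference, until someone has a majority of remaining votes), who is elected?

Round 1: D 6, A 3, C 2, B 1, E 9. Eliminate B.
Round 2: D 6, A 4, C 2, E 9. Eliminate C.
Round 3: D 6, A 4, E 11. E has a majority.

E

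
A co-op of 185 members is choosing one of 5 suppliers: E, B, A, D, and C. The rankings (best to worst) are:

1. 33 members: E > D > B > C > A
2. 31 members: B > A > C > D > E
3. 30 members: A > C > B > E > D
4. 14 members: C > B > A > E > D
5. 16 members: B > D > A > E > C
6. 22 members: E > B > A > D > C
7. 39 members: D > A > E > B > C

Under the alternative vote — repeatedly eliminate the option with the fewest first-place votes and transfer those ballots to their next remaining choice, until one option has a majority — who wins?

E

Round 1: E 55, B 47, A 30, D 39, C 14. Eliminate C.
Round 2: E 55, B 61, A 30, D 39. Eliminate A.
Round 3: E 55, B 91, D 39. Eliminate D.
Round 4: E 94, B 91. E has a majority.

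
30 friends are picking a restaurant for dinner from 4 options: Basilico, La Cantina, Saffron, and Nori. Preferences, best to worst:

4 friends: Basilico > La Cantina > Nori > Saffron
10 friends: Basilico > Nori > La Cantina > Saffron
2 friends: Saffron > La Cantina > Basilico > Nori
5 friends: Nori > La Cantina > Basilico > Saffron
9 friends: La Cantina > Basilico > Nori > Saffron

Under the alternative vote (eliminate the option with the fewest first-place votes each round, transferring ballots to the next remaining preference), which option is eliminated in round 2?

Nori

Round 1: Basilico 14, La Cantina 9, Saffron 2, Nori 5. Eliminate Saffron.
Round 2: Basilico 14, La Cantina 11, Nori 5. Eliminate Nori.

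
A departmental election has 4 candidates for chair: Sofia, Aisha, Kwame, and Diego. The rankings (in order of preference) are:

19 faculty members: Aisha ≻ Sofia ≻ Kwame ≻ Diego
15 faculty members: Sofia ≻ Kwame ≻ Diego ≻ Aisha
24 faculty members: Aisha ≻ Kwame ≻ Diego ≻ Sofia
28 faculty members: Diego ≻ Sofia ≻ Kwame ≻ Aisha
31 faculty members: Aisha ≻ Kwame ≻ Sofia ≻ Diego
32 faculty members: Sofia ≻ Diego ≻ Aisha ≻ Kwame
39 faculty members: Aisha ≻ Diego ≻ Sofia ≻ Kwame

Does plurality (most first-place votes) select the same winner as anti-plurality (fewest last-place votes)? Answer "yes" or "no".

no

Plurality — first-place votes: Sofia 47, Aisha 113, Kwame 0, Diego 28. Winner: Aisha.
Anti-plurality — last-place votes: Sofia 24, Aisha 43, Kwame 71, Diego 50. Winner: Sofia.
The two methods disagree.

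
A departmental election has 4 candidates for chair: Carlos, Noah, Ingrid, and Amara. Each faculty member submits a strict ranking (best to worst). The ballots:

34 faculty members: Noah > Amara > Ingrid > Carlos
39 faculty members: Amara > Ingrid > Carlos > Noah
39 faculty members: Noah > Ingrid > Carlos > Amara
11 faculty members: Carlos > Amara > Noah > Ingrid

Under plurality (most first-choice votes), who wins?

First-place votes: Carlos 11, Noah 73, Ingrid 0, Amara 39.
Noah has the most first-place votes.

Noah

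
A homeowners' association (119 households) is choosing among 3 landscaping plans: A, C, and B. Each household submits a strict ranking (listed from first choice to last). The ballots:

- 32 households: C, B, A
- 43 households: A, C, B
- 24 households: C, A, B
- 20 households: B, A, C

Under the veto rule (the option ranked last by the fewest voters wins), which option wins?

Last-place votes: A 32, C 20, B 67.
C is ranked last by the fewest voters, so C wins.

C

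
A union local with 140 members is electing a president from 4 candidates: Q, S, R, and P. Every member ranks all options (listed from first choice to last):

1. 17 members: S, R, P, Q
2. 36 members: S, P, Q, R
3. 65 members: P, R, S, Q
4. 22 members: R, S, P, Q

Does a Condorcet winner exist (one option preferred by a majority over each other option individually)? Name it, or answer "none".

none

Checking pairwise contests:
S beats Q 140–0.
R beats S 87–53.
P beats R 101–39.
S beats P 75–65.
Every option loses at least one head-to-head, so there is no Condorcet winner.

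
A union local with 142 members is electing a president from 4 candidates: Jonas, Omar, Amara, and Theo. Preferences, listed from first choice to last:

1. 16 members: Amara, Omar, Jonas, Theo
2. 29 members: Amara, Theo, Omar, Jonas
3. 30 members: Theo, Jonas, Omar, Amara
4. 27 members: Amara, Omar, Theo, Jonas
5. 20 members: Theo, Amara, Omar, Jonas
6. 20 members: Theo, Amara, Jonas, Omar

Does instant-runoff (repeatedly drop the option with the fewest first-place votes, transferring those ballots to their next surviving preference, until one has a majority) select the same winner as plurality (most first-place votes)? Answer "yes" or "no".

yes

Instant-runoff — R1 Jonas 0, Omar 0, Amara 72, Theo 70 (Amara winner). Winner: Amara.
Plurality — first-place votes: Jonas 0, Omar 0, Amara 72, Theo 70. Winner: Amara.
The two methods agree.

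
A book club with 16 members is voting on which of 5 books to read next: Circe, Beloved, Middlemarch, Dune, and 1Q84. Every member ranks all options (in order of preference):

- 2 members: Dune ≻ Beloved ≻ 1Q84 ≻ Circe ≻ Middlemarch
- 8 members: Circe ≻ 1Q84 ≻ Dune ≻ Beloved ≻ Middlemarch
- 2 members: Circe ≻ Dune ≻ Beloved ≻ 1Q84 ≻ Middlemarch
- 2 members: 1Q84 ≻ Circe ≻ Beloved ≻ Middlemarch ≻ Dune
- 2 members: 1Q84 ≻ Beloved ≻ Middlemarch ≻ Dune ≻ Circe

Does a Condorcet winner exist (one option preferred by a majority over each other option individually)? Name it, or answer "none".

Circe vs Beloved: 12–4 for Circe.
Circe vs Middlemarch: 14–2 for Circe.
Circe vs Dune: 12–4 for Circe.
Circe vs 1Q84: 10–6 for Circe.
Circe beats every other option head-to-head.

Circe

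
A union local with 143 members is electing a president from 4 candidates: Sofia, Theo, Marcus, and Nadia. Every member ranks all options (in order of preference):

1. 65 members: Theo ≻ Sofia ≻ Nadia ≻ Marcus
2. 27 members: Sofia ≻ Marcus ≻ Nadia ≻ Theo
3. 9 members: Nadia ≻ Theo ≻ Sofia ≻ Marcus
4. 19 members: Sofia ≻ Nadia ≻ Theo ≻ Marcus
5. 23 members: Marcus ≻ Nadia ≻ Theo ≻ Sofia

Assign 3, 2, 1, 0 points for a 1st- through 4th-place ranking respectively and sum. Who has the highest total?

Sofia

Sofia: 65·2 + 27·3 + 9·1 + 19·3 + 23·0 = 277
Theo: 65·3 + 27·0 + 9·2 + 19·1 + 23·1 = 255
Marcus: 65·0 + 27·2 + 9·0 + 19·0 + 23·3 = 123
Nadia: 65·1 + 27·1 + 9·3 + 19·2 + 23·2 = 203
Sofia has the highest Borda score (277).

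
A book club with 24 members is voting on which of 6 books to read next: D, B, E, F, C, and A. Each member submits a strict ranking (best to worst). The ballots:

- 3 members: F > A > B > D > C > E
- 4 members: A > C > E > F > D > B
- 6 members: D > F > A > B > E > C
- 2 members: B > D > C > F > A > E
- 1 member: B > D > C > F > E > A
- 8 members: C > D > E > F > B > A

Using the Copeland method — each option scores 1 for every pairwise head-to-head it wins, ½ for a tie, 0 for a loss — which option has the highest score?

D: beats B, E, F, and A; ties C → score 4.5.
B: ties E and C; loses to D, F, and A → score 1.
E: ties B and F; loses to D, C, and A → score 1.
F: beats B and A; ties E; loses to D and C → score 2.5.
C: beats E and F; ties D and B; loses to A → score 3.
A: beats B, E, and C; loses to D and F → score 3.
D has the best pairwise record.

D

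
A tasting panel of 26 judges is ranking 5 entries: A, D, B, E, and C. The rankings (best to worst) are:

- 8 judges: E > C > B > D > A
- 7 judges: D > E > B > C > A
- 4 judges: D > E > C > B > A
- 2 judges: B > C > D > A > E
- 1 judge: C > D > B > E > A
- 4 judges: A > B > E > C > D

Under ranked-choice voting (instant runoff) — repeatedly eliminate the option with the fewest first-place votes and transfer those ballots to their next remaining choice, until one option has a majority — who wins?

D

Round 1: A 4, D 11, B 2, E 8, C 1. Eliminate C.
Round 2: A 4, D 12, B 2, E 8. Eliminate B.
Round 3: A 4, D 14, E 8. D has a majority.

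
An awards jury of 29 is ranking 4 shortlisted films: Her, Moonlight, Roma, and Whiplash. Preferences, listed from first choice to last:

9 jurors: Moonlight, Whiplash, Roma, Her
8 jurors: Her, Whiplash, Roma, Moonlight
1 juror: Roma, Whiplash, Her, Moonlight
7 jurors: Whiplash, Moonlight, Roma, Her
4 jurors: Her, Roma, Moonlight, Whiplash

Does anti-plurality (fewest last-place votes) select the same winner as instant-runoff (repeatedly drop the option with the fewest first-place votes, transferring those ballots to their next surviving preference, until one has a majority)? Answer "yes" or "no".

Anti-plurality — last-place votes: Her 16, Moonlight 9, Roma 0, Whiplash 4. Winner: Roma.
Instant-runoff — R1 Her 12, Moonlight 9, Roma 1, Whiplash 7 (Roma out); R2 Her 12, Moonlight 9, Whiplash 8 (Whiplash out); R3 Her 13, Moonlight 16 (Moonlight winner). Winner: Moonlight.
The two methods disagree.

no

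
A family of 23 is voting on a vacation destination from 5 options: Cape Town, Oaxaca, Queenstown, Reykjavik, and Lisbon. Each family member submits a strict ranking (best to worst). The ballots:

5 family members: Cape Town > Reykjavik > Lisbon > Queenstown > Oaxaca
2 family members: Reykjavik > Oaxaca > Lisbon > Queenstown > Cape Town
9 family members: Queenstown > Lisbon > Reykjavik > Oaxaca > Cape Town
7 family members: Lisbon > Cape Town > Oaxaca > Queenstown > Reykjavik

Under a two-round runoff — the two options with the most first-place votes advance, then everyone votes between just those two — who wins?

Lisbon

Round 1 first-place votes: Cape Town 5, Oaxaca 0, Queenstown 9, Reykjavik 2, Lisbon 7.
Queenstown and Lisbon advance.
Runoff: Queenstown is preferred to Lisbon by 9 voters; Lisbon by 14.
Lisbon wins the runoff.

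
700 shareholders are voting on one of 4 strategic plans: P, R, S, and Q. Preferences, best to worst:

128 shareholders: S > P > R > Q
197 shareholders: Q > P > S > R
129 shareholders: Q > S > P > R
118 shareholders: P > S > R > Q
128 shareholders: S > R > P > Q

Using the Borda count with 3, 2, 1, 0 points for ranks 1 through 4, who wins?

S

P: 128·2 + 197·2 + 129·1 + 118·3 + 128·1 = 1261
R: 128·1 + 197·0 + 129·0 + 118·1 + 128·2 = 502
S: 128·3 + 197·1 + 129·2 + 118·2 + 128·3 = 1459
Q: 128·0 + 197·3 + 129·3 + 118·0 + 128·0 = 978
S has the highest Borda score (1459).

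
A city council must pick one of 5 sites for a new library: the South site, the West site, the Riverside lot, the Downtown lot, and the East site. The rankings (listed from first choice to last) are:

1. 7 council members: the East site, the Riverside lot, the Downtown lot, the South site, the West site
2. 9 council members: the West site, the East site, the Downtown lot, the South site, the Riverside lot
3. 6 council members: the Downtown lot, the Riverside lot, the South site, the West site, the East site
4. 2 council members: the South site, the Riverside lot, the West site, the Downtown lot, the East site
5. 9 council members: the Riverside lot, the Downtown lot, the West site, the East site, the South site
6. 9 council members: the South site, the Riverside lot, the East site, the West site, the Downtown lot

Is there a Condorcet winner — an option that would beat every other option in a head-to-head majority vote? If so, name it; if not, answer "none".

the Riverside lot vs the South site: 22–20 for the Riverside lot.
the Riverside lot vs the West site: 33–9 for the Riverside lot.
the Riverside lot vs the Downtown lot: 27–15 for the Riverside lot.
the Riverside lot vs the East site: 26–16 for the Riverside lot.
the Riverside lot beats every other option head-to-head.

the Riverside lot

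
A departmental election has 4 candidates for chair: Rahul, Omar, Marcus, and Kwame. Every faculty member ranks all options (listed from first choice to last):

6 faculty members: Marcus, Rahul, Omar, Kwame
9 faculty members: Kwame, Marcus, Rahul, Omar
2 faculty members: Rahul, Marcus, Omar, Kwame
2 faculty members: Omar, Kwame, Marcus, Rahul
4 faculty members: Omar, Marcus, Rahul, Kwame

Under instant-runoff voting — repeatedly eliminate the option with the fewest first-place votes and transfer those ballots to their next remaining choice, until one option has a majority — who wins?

Marcus

Round 1: Rahul 2, Omar 6, Marcus 6, Kwame 9. Eliminate Rahul.
Round 2: Omar 6, Marcus 8, Kwame 9. Eliminate Omar.
Round 3: Marcus 12, Kwame 11. Marcus has a majority.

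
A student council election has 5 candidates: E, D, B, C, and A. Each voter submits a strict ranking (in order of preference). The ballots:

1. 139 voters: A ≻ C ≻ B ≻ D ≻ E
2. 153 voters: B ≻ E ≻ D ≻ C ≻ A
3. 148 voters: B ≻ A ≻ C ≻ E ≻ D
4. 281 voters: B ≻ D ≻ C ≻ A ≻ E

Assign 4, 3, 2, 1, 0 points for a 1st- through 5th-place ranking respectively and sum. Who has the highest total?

B

E: 139·0 + 153·3 + 148·1 + 281·0 = 607
D: 139·1 + 153·2 + 148·0 + 281·3 = 1288
B: 139·2 + 153·4 + 148·4 + 281·4 = 2606
C: 139·3 + 153·1 + 148·2 + 281·2 = 1428
A: 139·4 + 153·0 + 148·3 + 281·1 = 1281
B has the highest Borda score (2606).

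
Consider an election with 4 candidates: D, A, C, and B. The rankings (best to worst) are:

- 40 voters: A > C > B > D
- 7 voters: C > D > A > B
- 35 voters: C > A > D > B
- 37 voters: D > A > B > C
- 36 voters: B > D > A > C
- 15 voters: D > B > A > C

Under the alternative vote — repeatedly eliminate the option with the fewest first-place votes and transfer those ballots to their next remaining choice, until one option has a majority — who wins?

D

Round 1: D 52, A 40, C 42, B 36. Eliminate B.
Round 2: D 88, A 40, C 42. D has a majority.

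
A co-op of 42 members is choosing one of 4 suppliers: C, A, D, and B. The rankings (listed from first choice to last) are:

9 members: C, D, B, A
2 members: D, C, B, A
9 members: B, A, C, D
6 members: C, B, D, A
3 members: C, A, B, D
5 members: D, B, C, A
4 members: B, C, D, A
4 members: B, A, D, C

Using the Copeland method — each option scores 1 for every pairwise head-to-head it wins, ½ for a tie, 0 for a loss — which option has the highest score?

C: beats A and D; loses to B → score 2.
A: loses to C, D, and B → score 0.
D: beats A; loses to C and B → score 1.
B: beats C, A, and D → score 3.
B has the best pairwise record.

B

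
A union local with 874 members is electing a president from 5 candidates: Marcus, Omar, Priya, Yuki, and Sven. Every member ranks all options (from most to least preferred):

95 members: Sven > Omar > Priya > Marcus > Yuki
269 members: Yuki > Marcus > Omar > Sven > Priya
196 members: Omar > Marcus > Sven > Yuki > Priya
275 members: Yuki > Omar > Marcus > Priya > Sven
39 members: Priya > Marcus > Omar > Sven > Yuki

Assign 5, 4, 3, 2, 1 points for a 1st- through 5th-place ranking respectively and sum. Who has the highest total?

Marcus: 95·2 + 269·4 + 196·4 + 275·3 + 39·4 = 3031
Omar: 95·4 + 269·3 + 196·5 + 275·4 + 39·3 = 3384
Priya: 95·3 + 269·1 + 196·1 + 275·2 + 39·5 = 1495
Yuki: 95·1 + 269·5 + 196·2 + 275·5 + 39·1 = 3246
Sven: 95·5 + 269·2 + 196·3 + 275·1 + 39·2 = 1954
Omar has the highest Borda score (3384).

Omar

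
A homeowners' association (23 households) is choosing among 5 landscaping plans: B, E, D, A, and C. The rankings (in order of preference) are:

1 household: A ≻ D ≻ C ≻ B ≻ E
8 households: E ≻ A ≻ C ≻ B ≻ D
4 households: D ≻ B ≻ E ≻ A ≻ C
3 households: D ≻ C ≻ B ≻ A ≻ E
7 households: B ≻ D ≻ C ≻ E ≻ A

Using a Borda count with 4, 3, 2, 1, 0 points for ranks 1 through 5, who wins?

B: 1·1 + 8·1 + 4·3 + 3·2 + 7·4 = 55
E: 1·0 + 8·4 + 4·2 + 3·0 + 7·1 = 47
D: 1·3 + 8·0 + 4·4 + 3·4 + 7·3 = 52
A: 1·4 + 8·3 + 4·1 + 3·1 + 7·0 = 35
C: 1·2 + 8·2 + 4·0 + 3·3 + 7·2 = 41
B has the highest Borda score (55).

B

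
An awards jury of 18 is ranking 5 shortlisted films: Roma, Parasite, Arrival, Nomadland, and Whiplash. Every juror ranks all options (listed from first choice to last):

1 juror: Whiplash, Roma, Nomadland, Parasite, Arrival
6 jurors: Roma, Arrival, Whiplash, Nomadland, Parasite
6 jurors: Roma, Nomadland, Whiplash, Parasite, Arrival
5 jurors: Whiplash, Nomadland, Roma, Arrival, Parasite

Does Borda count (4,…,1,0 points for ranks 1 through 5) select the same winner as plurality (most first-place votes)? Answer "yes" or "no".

yes

Borda — scores: Roma 61, Parasite 7, Arrival 23, Nomadland 41, Whiplash 48. Winner: Roma.
Plurality — first-place votes: Roma 12, Parasite 0, Arrival 0, Nomadland 0, Whiplash 6. Winner: Roma.
The two methods agree.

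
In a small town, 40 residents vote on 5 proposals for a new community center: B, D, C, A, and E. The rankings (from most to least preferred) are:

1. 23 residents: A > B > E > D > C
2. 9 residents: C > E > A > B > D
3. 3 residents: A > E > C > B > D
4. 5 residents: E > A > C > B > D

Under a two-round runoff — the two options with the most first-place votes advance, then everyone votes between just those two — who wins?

Round 1 first-place votes: B 0, D 0, C 9, A 26, E 5.
A and C advance.
Runoff: A is preferred to C by 31 voters; C by 9.
A wins the runoff.

A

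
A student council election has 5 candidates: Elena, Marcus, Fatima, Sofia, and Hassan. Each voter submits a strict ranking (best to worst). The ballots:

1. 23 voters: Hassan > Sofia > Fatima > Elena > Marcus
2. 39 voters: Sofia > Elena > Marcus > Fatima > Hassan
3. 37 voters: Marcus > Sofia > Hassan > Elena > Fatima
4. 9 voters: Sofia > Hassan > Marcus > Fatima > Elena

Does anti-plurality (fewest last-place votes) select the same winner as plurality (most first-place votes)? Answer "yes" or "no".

Anti-plurality — last-place votes: Elena 9, Marcus 23, Fatima 37, Sofia 0, Hassan 39. Winner: Sofia.
Plurality — first-place votes: Elena 0, Marcus 37, Fatima 0, Sofia 48, Hassan 23. Winner: Sofia.
The two methods agree.

yes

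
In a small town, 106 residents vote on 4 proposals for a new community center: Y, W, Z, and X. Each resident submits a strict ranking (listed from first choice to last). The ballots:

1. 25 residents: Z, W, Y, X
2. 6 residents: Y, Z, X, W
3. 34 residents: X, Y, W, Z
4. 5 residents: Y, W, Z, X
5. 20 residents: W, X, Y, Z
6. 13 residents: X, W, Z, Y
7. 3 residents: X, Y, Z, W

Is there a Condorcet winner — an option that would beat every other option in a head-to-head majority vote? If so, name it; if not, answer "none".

X vs Y: 70–36 for X.
X vs W: 56–50 for X.
X vs Z: 70–36 for X.
X beats every other option head-to-head.

X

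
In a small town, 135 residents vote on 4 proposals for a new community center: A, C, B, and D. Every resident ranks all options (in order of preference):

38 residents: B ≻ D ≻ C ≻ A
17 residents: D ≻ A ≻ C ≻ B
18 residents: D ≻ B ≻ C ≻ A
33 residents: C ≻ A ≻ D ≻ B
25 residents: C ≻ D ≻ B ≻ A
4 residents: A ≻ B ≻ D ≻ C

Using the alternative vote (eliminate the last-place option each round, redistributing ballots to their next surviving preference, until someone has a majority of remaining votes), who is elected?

C

Round 1: A 4, C 58, B 38, D 35. Eliminate A.
Round 2: C 58, B 42, D 35. Eliminate D.
Round 3: C 75, B 60. C has a majority.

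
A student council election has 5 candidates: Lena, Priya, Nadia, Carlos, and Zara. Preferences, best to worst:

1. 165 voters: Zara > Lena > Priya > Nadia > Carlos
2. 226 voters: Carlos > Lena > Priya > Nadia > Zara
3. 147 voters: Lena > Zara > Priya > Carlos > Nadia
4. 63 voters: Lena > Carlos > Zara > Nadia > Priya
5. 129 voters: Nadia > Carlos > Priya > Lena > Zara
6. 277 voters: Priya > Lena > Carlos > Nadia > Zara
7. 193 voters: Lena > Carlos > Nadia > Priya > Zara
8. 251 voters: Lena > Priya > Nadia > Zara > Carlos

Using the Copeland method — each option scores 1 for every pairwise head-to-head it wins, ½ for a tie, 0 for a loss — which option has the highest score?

Lena: beats Priya, Nadia, Carlos, and Zara → score 4.
Priya: beats Nadia, Carlos, and Zara; loses to Lena → score 3.
Nadia: beats Zara; loses to Lena, Priya, and Carlos → score 1.
Carlos: beats Nadia and Zara; loses to Lena and Priya → score 2.
Zara: loses to Lena, Priya, Nadia, and Carlos → score 0.
Lena has the best pairwise record.

Lena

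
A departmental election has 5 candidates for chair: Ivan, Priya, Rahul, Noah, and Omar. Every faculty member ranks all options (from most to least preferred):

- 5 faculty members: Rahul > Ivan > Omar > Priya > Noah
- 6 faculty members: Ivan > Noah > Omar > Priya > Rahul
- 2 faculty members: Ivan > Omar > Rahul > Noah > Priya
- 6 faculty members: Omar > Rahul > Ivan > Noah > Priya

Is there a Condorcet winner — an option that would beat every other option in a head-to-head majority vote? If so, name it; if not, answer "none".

Checking pairwise contests:
Rahul beats Ivan 11–8.
Ivan beats Priya 19–0.
Omar beats Rahul 14–5.
Ivan beats Noah 19–0.
Ivan beats Omar 13–6.
Every option loses at least one head-to-head, so there is no Condorcet winner.

none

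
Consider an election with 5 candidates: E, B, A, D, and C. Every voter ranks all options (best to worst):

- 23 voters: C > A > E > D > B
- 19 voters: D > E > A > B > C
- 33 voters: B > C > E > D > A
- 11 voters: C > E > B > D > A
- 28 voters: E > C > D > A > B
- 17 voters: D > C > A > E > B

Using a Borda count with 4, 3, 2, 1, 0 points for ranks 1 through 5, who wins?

E: 23·2 + 19·3 + 33·2 + 11·3 + 28·4 + 17·1 = 331
B: 23·0 + 19·1 + 33·4 + 11·2 + 28·0 + 17·0 = 173
A: 23·3 + 19·2 + 33·0 + 11·0 + 28·1 + 17·2 = 169
D: 23·1 + 19·4 + 33·1 + 11·1 + 28·2 + 17·4 = 267
C: 23·4 + 19·0 + 33·3 + 11·4 + 28·3 + 17·3 = 370
C has the highest Borda score (370).

C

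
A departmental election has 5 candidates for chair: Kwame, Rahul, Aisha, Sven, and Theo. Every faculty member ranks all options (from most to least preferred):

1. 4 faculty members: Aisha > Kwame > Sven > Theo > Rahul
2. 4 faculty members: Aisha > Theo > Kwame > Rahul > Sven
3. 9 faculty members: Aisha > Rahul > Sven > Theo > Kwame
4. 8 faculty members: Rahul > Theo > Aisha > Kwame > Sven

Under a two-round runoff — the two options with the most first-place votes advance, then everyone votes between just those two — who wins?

Aisha

Round 1 first-place votes: Kwame 0, Rahul 8, Aisha 17, Sven 0, Theo 0.
Aisha and Rahul advance.
Runoff: Aisha is preferred to Rahul by 17 voters; Rahul by 8.
Aisha wins the runoff.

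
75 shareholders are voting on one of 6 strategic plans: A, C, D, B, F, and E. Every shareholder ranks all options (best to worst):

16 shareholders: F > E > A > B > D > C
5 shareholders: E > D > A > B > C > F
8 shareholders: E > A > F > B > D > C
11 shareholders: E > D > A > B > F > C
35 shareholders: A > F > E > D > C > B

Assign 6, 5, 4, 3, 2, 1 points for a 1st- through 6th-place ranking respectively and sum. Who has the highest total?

A: 16·4 + 5·4 + 8·5 + 11·4 + 35·6 = 378
C: 16·1 + 5·2 + 8·1 + 11·1 + 35·2 = 115
D: 16·2 + 5·5 + 8·2 + 11·5 + 35·3 = 233
B: 16·3 + 5·3 + 8·3 + 11·3 + 35·1 = 155
F: 16·6 + 5·1 + 8·4 + 11·2 + 35·5 = 330
E: 16·5 + 5·6 + 8·6 + 11·6 + 35·4 = 364
A has the highest Borda score (378).

A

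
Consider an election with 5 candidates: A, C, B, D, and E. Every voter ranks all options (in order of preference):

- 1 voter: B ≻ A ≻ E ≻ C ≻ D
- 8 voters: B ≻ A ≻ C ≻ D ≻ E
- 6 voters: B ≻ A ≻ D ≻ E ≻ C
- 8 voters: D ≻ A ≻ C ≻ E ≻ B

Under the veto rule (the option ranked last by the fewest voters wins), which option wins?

Last-place votes: A 0, C 6, B 8, D 1, E 8.
A is ranked last by the fewest voters, so A wins.

A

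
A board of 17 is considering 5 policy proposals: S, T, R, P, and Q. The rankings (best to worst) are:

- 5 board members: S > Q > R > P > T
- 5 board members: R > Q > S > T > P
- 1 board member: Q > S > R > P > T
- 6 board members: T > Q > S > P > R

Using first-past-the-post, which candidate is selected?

T

First-place votes: S 5, T 6, R 5, P 0, Q 1.
T has the most first-place votes.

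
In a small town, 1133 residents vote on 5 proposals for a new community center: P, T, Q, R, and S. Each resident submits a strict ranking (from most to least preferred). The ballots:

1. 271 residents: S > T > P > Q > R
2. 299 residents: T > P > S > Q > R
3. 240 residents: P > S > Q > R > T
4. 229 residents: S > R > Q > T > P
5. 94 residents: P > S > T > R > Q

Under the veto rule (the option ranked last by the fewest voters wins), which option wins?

S

Last-place votes: P 229, T 240, Q 94, R 570, S 0.
S is ranked last by the fewest voters, so S wins.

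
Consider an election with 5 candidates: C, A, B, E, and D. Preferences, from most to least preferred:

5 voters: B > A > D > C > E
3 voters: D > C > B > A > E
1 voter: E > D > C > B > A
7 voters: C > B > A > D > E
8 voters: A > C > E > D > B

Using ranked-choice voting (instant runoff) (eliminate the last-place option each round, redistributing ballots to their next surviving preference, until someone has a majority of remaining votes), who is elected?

A

Round 1: C 7, A 8, B 5, E 1, D 3. Eliminate E.
Round 2: C 7, A 8, B 5, D 4. Eliminate D.
Round 3: C 11, A 8, B 5. Eliminate B.
Round 4: C 11, A 13. A has a majority.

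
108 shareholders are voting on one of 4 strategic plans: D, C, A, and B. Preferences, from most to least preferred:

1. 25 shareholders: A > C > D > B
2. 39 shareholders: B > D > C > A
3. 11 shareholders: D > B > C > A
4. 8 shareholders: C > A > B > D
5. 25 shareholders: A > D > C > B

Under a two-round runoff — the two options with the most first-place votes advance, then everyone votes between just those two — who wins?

A

Round 1 first-place votes: D 11, C 8, A 50, B 39.
A and B advance.
Runoff: A is preferred to B by 58 voters; B by 50.
A wins the runoff.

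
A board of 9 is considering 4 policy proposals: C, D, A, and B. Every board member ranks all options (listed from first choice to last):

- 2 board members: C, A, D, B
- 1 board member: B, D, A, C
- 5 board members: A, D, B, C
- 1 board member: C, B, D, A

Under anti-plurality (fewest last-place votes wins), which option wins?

D

Last-place votes: C 6, D 0, A 1, B 2.
D is ranked last by the fewest voters, so D wins.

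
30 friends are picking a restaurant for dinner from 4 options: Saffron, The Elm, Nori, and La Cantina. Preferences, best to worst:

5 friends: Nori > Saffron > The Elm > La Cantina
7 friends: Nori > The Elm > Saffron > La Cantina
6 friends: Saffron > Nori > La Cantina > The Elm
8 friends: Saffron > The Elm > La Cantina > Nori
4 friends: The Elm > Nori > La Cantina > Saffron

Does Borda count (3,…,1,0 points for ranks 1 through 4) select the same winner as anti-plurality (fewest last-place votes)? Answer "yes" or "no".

Borda — scores: Saffron 59, The Elm 47, Nori 56, La Cantina 18. Winner: Saffron.
Anti-plurality — last-place votes: Saffron 4, The Elm 6, Nori 8, La Cantina 12. Winner: Saffron.
The two methods agree.

yes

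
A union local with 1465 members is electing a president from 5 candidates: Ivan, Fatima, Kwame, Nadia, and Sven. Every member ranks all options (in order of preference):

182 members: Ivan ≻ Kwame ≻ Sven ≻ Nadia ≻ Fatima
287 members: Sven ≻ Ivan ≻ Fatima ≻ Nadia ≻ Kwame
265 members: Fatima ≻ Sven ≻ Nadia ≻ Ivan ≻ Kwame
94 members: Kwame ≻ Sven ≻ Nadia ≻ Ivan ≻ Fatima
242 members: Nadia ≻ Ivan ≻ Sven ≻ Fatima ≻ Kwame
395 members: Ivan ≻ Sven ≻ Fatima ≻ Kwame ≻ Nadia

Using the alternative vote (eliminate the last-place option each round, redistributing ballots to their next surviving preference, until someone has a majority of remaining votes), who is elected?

Round 1: Ivan 577, Fatima 265, Kwame 94, Nadia 242, Sven 287. Eliminate Kwame.
Round 2: Ivan 577, Fatima 265, Nadia 242, Sven 381. Eliminate Nadia.
Round 3: Ivan 819, Fatima 265, Sven 381. Ivan has a majority.

Ivan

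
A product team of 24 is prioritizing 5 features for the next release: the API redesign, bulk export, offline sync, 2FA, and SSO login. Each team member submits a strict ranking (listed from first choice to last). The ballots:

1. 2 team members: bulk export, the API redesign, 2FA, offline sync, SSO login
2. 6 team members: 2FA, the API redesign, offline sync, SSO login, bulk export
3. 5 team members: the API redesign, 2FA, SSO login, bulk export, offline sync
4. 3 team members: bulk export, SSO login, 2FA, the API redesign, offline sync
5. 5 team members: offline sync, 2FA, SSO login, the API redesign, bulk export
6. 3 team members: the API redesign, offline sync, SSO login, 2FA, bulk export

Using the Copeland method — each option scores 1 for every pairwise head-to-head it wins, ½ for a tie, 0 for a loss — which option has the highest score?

the API redesign: beats bulk export, offline sync, and SSO login; loses to 2FA → score 3.
bulk export: loses to the API redesign, offline sync, 2FA, and SSO login → score 0.
offline sync: beats bulk export and SSO login; loses to the API redesign and 2FA → score 2.
2FA: beats the API redesign, bulk export, offline sync, and SSO login → score 4.
SSO login: beats bulk export; loses to the API redesign, offline sync, and 2FA → score 1.
2FA has the best pairwise record.

2FA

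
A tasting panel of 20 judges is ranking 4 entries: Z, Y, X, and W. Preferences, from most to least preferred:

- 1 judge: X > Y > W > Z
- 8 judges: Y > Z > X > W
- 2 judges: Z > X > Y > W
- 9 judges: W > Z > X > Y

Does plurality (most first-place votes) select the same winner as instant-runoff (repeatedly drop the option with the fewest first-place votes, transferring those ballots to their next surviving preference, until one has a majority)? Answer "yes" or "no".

Plurality — first-place votes: Z 2, Y 8, X 1, W 9. Winner: W.
Instant-runoff — R1 Z 2, Y 8, X 1, W 9 (X out); R2 Z 2, Y 9, W 9 (Z out); R3 Y 11, W 9 (Y winner). Winner: Y.
The two methods disagree.

no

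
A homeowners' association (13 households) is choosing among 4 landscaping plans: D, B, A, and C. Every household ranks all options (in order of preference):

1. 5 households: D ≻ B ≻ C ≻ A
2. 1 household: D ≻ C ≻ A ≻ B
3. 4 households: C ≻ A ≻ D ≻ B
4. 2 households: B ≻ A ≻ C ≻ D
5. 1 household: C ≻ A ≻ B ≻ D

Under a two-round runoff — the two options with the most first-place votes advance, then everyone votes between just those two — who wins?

C

Round 1 first-place votes: D 6, B 2, A 0, C 5.
D and C advance.
Runoff: D is preferred to C by 6 voters; C by 7.
C wins the runoff.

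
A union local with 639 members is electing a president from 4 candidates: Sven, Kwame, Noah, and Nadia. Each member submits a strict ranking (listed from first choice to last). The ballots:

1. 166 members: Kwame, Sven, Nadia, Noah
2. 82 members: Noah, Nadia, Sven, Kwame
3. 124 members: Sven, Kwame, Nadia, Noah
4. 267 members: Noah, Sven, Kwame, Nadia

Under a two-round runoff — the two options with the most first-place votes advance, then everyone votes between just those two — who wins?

Noah

Round 1 first-place votes: Sven 124, Kwame 166, Noah 349, Nadia 0.
Noah and Kwame advance.
Runoff: Noah is preferred to Kwame by 349 voters; Kwame by 290.
Noah wins the runoff.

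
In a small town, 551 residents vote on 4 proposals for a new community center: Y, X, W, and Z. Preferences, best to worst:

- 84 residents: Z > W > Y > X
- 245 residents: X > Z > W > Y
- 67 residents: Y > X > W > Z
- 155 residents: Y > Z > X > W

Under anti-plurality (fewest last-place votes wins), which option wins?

Last-place votes: Y 245, X 84, W 155, Z 67.
Z is ranked last by the fewest voters, so Z wins.

Z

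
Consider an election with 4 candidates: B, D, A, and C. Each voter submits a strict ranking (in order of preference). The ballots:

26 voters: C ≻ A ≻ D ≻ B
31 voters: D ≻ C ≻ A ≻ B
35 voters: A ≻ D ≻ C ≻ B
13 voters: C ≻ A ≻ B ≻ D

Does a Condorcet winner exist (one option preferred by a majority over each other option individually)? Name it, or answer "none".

none

Checking pairwise contests:
D beats B 92–13.
A beats D 74–31.
C beats A 70–35.
D beats C 66–39.
Every option loses at least one head-to-head, so there is no Condorcet winner.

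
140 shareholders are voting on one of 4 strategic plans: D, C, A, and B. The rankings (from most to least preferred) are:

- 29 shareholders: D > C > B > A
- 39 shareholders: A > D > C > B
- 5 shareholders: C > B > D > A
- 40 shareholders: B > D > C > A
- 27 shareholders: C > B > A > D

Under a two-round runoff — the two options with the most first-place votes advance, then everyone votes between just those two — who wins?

Round 1 first-place votes: D 29, C 32, A 39, B 40.
B and A advance.
Runoff: B is preferred to A by 101 voters; A by 39.
B wins the runoff.

B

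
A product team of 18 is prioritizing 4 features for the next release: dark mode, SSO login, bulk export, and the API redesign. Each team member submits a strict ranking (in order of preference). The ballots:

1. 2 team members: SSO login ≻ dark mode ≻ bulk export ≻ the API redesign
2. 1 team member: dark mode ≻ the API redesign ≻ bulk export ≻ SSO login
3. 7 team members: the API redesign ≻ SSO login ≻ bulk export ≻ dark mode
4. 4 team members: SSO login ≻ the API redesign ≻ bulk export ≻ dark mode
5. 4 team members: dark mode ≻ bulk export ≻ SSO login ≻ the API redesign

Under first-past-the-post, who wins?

First-place votes: dark mode 5, SSO login 6, bulk export 0, the API redesign 7.
the API redesign has the most first-place votes.

the API redesign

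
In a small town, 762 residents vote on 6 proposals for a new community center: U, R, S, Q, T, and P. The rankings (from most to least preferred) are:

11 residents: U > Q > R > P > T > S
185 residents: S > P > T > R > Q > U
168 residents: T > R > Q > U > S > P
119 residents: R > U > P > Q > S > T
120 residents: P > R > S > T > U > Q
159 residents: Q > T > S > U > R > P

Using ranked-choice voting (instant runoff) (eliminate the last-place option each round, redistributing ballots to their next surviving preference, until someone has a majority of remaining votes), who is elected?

Round 1: U 11, R 119, S 185, Q 159, T 168, P 120. Eliminate U.
Round 2: R 119, S 185, Q 170, T 168, P 120. Eliminate R.
Round 3: S 185, Q 170, T 168, P 239. Eliminate T.
Round 4: S 185, Q 338, P 239. Eliminate S.
Round 5: Q 338, P 424. P has a majority.

P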